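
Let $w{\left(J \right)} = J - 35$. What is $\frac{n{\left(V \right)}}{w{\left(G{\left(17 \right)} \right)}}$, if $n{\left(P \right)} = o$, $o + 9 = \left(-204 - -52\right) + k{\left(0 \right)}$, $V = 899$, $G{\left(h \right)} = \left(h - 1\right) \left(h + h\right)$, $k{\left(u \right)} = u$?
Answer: $- \frac{161}{509} \approx -0.31631$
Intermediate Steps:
$G{\left(h \right)} = 2 h \left(-1 + h\right)$ ($G{\left(h \right)} = \left(-1 + h\right) 2 h = 2 h \left(-1 + h\right)$)
$w{\left(J \right)} = -35 + J$
$o = -161$ ($o = -9 + \left(\left(-204 - -52\right) + 0\right) = -9 + \left(\left(-204 + 52\right) + 0\right) = -9 + \left(-152 + 0\right) = -9 - 152 = -161$)
$n{\left(P \right)} = -161$
$\frac{n{\left(V \right)}}{w{\left(G{\left(17 \right)} \right)}} = - \frac{161}{-35 + 2 \cdot 17 \left(-1 + 17\right)} = - \frac{161}{-35 + 2 \cdot 17 \cdot 16} = - \frac{161}{-35 + 544} = - \frac{161}{509}$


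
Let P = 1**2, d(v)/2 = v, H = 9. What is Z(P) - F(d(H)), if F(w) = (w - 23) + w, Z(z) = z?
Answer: -12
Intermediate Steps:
d(v) = 2*v
P = 1
F(w) = -23 + 2*w (F(w) = (-23 + w) + w = -23 + 2*w)
Z(P) - F(d(H)) = 1 - (-23 + 2*(2*9)) = 1 - (-23 + 2*18) = 1 - (-23 + 36) = 1 - 1*13 = 1 - 13 = -12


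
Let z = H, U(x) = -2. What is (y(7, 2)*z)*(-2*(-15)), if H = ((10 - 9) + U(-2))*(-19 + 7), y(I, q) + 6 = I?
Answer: 360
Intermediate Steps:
y(I, q) = -6 + I
H = 12 (H = ((10 - 9) - 2)*(-19 + 7) = (1 - 2)*(-12) = -1*(-12) = 12)
z = 12
(y(7, 2)*z)*(-2*(-15)) = ((-6 + 7)*12)*(-2*(-15)) = (1*12)*30 = 12*30 = 360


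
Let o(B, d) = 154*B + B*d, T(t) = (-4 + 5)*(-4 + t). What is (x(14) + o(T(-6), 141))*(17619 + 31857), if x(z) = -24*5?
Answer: -151891320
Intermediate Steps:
x(z) = -120
T(t) = -4 + t (T(t) = 1*(-4 + t) = -4 + t)
(x(14) + o(T(-6), 141))*(17619 + 31857) = (-120 + (-4 - 6)*(154 + 141))*(17619 + 31857) = (-120 - 10*295)*49476 = (-120 - 2950)*49476 = -3070*49476 = -151891320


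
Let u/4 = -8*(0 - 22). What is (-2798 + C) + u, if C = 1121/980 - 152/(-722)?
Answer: -38965061/18620 ≈ -2092.6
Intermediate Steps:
C = 25219/18620 (C = 1121*(1/980) - 152*(-1/722) = 1121/980 + 4/19 = 25219/18620 ≈ 1.3544)
u = 704 (u = 4*(-8*(0 - 22)) = 4*(-8*(-22)) = 4*176 = 704)
(-2798 + C) + u = (-2798 + 25219/18620) + 704 = -52073541/18620 + 704 = -38965061/18620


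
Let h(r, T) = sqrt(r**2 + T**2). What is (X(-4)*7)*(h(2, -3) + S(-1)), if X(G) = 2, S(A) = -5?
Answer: -70 + 14*sqrt(13) ≈ -19.522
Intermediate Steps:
h(r, T) = sqrt(T**2 + r**2)
(X(-4)*7)*(h(2, -3) + S(-1)) = (2*7)*(sqrt((-3)**2 + 2**2) - 5) = 14*(sqrt(9 + 4) - 5) = 14*(sqrt(13) - 5) = 14*(-5 + sqrt(13)) = -70 + 14*sqrt(13)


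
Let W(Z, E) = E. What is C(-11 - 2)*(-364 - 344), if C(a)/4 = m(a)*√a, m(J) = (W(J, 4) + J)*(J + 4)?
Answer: -229392*I*√13 ≈ -8.2709e+5*I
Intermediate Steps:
m(J) = (4 + J)² (m(J) = (4 + J)*(J + 4) = (4 + J)*(4 + J) = (4 + J)²)
C(a) = 4*√a*(16 + a² + 8*a) (C(a) = 4*((16 + a² + 8*a)*√a) = 4*(√a*(16 + a² + 8*a)) = 4*√a*(16 + a² + 8*a))
C(-11 - 2)*(-364 - 344) = (4*√(-11 - 2)*(16 + (-11 - 2)² + 8*(-11 - 2)))*(-364 - 344) = (4*√(-13)*(16 + (-13)² + 8*(-13)))*(-708) = (4*(I*√13)*(16 + 169 - 104))*(-708) = (4*(I*√13)*81)*(-708) = (324*I*√13)*(-708) = -229392*I*√13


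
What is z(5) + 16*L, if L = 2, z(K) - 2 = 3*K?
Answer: 49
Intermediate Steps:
z(K) = 2 + 3*K
z(5) + 16*L = (2 + 3*5) + 16*2 = (2 + 15) + 32 = 17 + 32 = 49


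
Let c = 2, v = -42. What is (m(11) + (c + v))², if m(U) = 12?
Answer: 784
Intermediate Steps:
(m(11) + (c + v))² = (12 + (2 - 42))² = (12 - 40)² = (-28)² = 784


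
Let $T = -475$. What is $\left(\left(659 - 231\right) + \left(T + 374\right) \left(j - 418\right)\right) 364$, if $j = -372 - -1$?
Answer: $29162588$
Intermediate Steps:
$j = -371$ ($j = -372 + 1 = -371$)
$\left(\left(659 - 231\right) + \left(T + 374\right) \left(j - 418\right)\right) 364 = \left(\left(659 - 231\right) + \left(-475 + 374\right) \left(-371 - 418\right)\right) 364 = \left(428 - -79689\right) 364 = \left(428 + 79689\right) 364 = 80117 \cdot 364 = 29162588$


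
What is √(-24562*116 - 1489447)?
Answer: 3*I*√482071 ≈ 2082.9*I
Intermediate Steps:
√(-24562*116 - 1489447) = √(-2849192 - 1489447) = √(-4338639) = 3*I*√482071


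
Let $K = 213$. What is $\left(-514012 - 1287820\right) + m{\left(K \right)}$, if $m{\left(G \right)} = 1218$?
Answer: $-1800614$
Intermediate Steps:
$\left(-514012 - 1287820\right) + m{\left(K \right)} = \left(-514012 - 1287820\right) + 1218 = -1801832 + 1218 = -1800614$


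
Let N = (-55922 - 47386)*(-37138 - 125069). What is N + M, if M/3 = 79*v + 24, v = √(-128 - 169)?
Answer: 16757280828 + 711*I*√33 ≈ 1.6757e+10 + 4084.4*I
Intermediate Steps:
N = 16757280756 (N = -103308*(-162207) = 16757280756)
v = 3*I*√33 (v = √(-297) = 3*I*√33 ≈ 17.234*I)
M = 72 + 711*I*√33 (M = 3*(79*(3*I*√33) + 24) = 3*(237*I*√33 + 24) = 3*(24 + 237*I*√33) = 72 + 711*I*√33 ≈ 72.0 + 4084.4*I)
N + M = 16757280756 + (72 + 711*I*√33) = 16757280828 + 711*I*√33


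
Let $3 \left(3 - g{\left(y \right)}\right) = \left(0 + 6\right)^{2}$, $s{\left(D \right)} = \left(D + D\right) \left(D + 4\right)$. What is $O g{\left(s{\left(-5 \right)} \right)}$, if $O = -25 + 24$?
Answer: $9$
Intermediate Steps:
$s{\left(D \right)} = 2 D \left(4 + D\right)$
$O = -1$
$g{\left(y \right)} = -9$ ($g{\left(y \right)} = 3 - \frac{\left(0 + 6\right)^{2}}{3} = 3 - \frac{6^{2}}{3} = 3 - 12 = -9$)
$O g{\left(s{\left(-5 \right)} \right)} = \left(-1\right) \left(-9\right) = 9$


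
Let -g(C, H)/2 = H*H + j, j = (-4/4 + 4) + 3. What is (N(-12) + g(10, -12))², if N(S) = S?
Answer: 97344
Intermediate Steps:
j = 6 (j = (-4*¼ + 4) + 3 = (-1 + 4) + 3 = 3 + 3 = 6)
g(C, H) = -12 - 2*H² (g(C, H) = -2*(H*H + 6) = -2*(H² + 6) = -2*(6 + H²) = -12 - 2*H²)
(N(-12) + g(10, -12))² = (-12 + (-12 - 2*(-12)²))² = (-12 + (-12 - 2*144))² = (-12 + (-12 - 288))² = (-12 - 300)² = (-312)² = 97344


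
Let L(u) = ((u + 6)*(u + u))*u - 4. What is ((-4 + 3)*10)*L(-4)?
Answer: -600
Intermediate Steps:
L(u) = -4 + 2*u**2*(6 + u) (L(u) = ((6 + u)*(2*u))*u - 4 = (2*u*(6 + u))*u - 4 = 2*u**2*(6 + u) - 4 = -4 + 2*u**2*(6 + u))
((-4 + 3)*10)*L(-4) = ((-4 + 3)*10)*(-4 + 2*(-4)**3 + 12*(-4)**2) = (-1*10)*(-4 + 2*(-64) + 12*16) = -10*(-4 - 128 + 192) = -10*60 = -600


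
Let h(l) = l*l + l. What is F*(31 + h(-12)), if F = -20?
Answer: -3260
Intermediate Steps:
h(l) = l + l**2 (h(l) = l**2 + l = l + l**2)
F*(31 + h(-12)) = -20*(31 - 12*(1 - 12)) = -20*(31 - 12*(-11)) = -20*(31 + 132) = -20*163 = -3260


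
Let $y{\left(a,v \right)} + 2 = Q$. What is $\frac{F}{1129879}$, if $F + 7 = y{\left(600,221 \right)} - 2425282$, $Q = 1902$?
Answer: $- \frac{2423389}{1129879} \approx -2.1448$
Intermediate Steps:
$y{\left(a,v \right)} = 1900$ ($y{\left(a,v \right)} = -2 + 1902 = 1900$)
$F = -2423389$ ($F = -7 + \left(1900 - 2425282\right) = -7 - 2423382 = -2423389$)
$\frac{F}{1129879} = - \frac{2423389}{1129879}$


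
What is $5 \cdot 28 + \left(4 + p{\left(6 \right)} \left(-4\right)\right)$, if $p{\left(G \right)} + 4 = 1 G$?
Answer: $136$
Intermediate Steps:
$p{\left(G \right)} = -4 + G$ ($p{\left(G \right)} = -4 + 1 G = -4 + G$)
$5 \cdot 28 + \left(4 + p{\left(6 \right)} \left(-4\right)\right) = 5 \cdot 28 + \left(4 + \left(-4 + 6\right) \left(-4\right)\right) = 140 + \left(4 + 2 \left(-4\right)\right) = 140 + \left(4 - 8\right) = 140 - 4 = 136$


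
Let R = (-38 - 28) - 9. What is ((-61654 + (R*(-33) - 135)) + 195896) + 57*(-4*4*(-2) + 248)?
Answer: 152542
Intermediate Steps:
R = -75 (R = -66 - 9 = -75)
((-61654 + (R*(-33) - 135)) + 195896) + 57*(-4*4*(-2) + 248) = ((-61654 + (-75*(-33) - 135)) + 195896) + 57*(-4*4*(-2) + 248) = ((-61654 + (2475 - 135)) + 195896) + 57*(-16*(-2) + 248) = ((-61654 + 2340) + 195896) + 57*(32 + 248) = (-59314 + 195896) + 57*280 = 136582 + 15960 = 152542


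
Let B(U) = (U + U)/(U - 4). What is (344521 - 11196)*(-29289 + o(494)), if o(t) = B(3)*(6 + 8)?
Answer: -9790755225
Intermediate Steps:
B(U) = 2*U/(-4 + U) (B(U) = (2*U)/(-4 + U) = 2*U/(-4 + U))
o(t) = -84 (o(t) = (2*3/(-4 + 3))*(6 + 8) = (2*3/(-1))*14 = (2*3*(-1))*14 = -6*14 = -84)
(344521 - 11196)*(-29289 + o(494)) = (344521 - 11196)*(-29289 - 84) = 333325*(-29373) = -9790755225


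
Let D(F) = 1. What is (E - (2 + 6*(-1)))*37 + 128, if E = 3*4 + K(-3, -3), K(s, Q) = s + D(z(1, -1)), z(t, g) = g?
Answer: 646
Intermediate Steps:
K(s, Q) = 1 + s (K(s, Q) = s + 1 = 1 + s)
E = 10 (E = 3*4 + (1 - 3) = 12 - 2 = 10)
(E - (2 + 6*(-1)))*37 + 128 = (10 - (2 + 6*(-1)))*37 + 128 = (10 - (2 - 6))*37 + 128 = (10 - 1*(-4))*37 + 128 = (10 + 4)*37 + 128 = 14*37 + 128 = 518 + 128 = 646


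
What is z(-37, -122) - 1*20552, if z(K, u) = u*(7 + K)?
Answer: -16892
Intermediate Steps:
z(-37, -122) - 1*20552 = -122*(7 - 37) - 1*20552 = -122*(-30) - 20552 = 3660 - 20552 = -16892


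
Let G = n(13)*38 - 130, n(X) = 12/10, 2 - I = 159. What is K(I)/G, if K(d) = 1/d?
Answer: 5/66254 ≈ 7.5467e-5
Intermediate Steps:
I = -157 (I = 2 - 1*159 = 2 - 159 = -157)
n(X) = 6/5 (n(X) = 12*(⅒) = 6/5)
G = -422/5 (G = (6/5)*38 - 130 = 228/5 - 130 = -422/5 ≈ -84.400)
K(I)/G = 1/((-157)*(-422/5)) = -1/157*(-5/422) = 5/66254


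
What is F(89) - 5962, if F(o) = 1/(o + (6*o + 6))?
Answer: -3750097/629 ≈ -5962.0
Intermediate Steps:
F(o) = 1/(6 + 7*o) (F(o) = 1/(o + (6 + 6*o)) = 1/(6 + 7*o))
F(89) - 5962 = 1/(6 + 7*89) - 5962 = 1/(6 + 623) - 5962 = 1/629 - 5962 = -3750097/629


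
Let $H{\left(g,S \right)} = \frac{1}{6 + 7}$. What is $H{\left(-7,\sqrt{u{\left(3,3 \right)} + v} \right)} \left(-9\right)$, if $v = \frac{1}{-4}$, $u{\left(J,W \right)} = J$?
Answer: $- \frac{9}{13} \approx -0.69231$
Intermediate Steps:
$v = - \frac{1}{4} \approx -0.25$
$H{\left(g,S \right)} = \frac{1}{13}$
$H{\left(-7,\sqrt{u{\left(3,3 \right)} + v} \right)} \left(-9\right) = \frac{1}{13} \left(-9\right) = - \frac{9}{13}$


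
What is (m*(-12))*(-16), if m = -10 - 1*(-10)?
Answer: 0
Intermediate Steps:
m = 0 (m = -10 + 10 = 0)
(m*(-12))*(-16) = (0*(-12))*(-16) = 0*(-16) = 0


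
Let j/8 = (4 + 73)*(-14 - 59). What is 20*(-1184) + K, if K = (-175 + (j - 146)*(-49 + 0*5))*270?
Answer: 596787290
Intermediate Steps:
j = -44968 (j = 8*((4 + 73)*(-14 - 59)) = 8*(77*(-73)) = 8*(-5621) = -44968)
K = 596810970 (K = (-175 + (-44968 - 146)*(-49 + 0*5))*270 = (-175 - 45114*(-49 + 0))*270 = (-175 - 45114*(-49))*270 = (-175 + 2210586)*270 = 2210411*270 = 596810970)
20*(-1184) + K = 20*(-1184) + 596810970 = -23680 + 596810970 = 596787290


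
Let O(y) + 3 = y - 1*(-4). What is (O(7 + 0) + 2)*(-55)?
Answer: -550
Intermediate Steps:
O(y) = 1 + y (O(y) = -3 + (y - 1*(-4)) = -3 + (y + 4) = -3 + (4 + y) = 1 + y)
(O(7 + 0) + 2)*(-55) = ((1 + (7 + 0)) + 2)*(-55) = ((1 + 7) + 2)*(-55) = (8 + 2)*(-55) = 10*(-55) = -550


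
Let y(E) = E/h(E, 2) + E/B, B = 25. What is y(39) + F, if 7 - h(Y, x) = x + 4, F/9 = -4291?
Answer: -964461/25 ≈ -38578.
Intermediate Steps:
F = -38619 (F = 9*(-4291) = -38619)
h(Y, x) = 3 - x (h(Y, x) = 7 - (x + 4) = 7 - (4 + x) = 7 + (-4 - x) = 3 - x)
y(E) = 26*E/25 (y(E) = E/(3 - 1*2) + E/25 = E/(3 - 2) + E*(1/25) = E/1 + E/25 = E*1 + E/25 = E + E/25 = 26*E/25)
y(39) + F = (26/25)*39 - 38619 = 1014/25 - 38619 = -964461/25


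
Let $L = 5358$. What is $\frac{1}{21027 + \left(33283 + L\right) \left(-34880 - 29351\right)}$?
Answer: $- \frac{1}{2481929044} \approx -4.0291 \cdot 10^{-10}$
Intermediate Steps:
$\frac{1}{21027 + \left(33283 + L\right) \left(-34880 - 29351\right)} = \frac{1}{21027 + \left(33283 + 5358\right) \left(-34880 - 29351\right)} = \frac{1}{21027 + 38641 \left(-64231\right)} = \frac{1}{21027 - 2481950071} = \frac{1}{-2481929044} = - \frac{1}{2481929044}$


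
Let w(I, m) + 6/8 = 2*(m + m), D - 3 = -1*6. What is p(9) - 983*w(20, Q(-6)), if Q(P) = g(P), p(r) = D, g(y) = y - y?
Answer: 2937/4 ≈ 734.25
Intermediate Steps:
D = -3 (D = 3 - 1*6 = 3 - 6 = -3)
g(y) = 0
p(r) = -3
Q(P) = 0
w(I, m) = -¾ + 4*m (w(I, m) = -¾ + 2*(m + m) = -¾ + 2*(2*m) = -¾ + 4*m)
p(9) - 983*w(20, Q(-6)) = -3 - 983*(-¾ + 4*0) = -3 - 983*(-¾ + 0) = -3 - 983*(-¾) = -3 + 2949/4 = 2937/4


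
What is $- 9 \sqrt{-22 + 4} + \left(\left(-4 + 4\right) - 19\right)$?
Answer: $-19 - 27 i \sqrt{2} \approx -19.0 - 38.184 i$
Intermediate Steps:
$- 9 \sqrt{-22 + 4} + \left(\left(-4 + 4\right) - 19\right) = - 9 \sqrt{-18} + \left(0 - 19\right) = - 9 \cdot 3 i \sqrt{2} - 19 = - 27 i \sqrt{2} - 19 = -19 - 27 i \sqrt{2}$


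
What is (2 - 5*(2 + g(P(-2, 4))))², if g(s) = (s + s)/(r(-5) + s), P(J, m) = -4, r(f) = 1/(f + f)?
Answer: 529984/1681 ≈ 315.28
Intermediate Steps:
r(f) = 1/(2*f)
g(s) = 2*s/(-⅒ + s) (g(s) = (s + s)/((½)/(-5) + s) = (2*s)/((½)*(-⅕) + s) = (2*s)/(-⅒ + s) = 2*s/(-⅒ + s))
(2 - 5*(2 + g(P(-2, 4))))² = (2 - 5*(2 + 20*(-4)/(-1 + 10*(-4))))² = (2 - 5*(2 + 20*(-4)/(-1 - 40)))² = (2 - 5*(2 + 20*(-4)/(-41)))² = (2 - 5*(2 + 20*(-4)*(-1/41)))² = (2 - 5*(2 + 80/41))² = (2 - 5*162/41)² = (2 - 810/41)² = (-728/41)² = 529984/1681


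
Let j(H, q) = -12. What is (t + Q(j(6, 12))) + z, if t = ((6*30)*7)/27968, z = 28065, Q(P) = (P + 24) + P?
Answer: 196230795/6992 ≈ 28065.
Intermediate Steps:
Q(P) = 24 + 2*P (Q(P) = (24 + P) + P = 24 + 2*P)
t = 315/6992 (t = (180*7)*(1/27968) = 1260*(1/27968) = 315/6992 ≈ 0.045051)
(t + Q(j(6, 12))) + z = (315/6992 + (24 + 2*(-12))) + 28065 = (315/6992 + (24 - 24)) + 28065 = (315/6992 + 0) + 28065 = 315/6992 + 28065 = 196230795/6992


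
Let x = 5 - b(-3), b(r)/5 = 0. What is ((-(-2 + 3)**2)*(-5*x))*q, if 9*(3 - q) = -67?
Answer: 2350/9 ≈ 261.11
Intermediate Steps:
q = 94/9 (q = 3 - 1/9*(-67) = 3 + 67/9 = 94/9 ≈ 10.444)
b(r) = 0 (b(r) = 5*0 = 0)
x = 5 (x = 5 - 1*0 = 5 + 0 = 5)
((-(-2 + 3)**2)*(-5*x))*q = ((-(-2 + 3)**2)*(-5*5))*(94/9) = (-1*1**2*(-25))*(94/9) = (-1*1*(-25))*(94/9) = -1*(-25)*(94/9) = 25*(94/9) = 2350/9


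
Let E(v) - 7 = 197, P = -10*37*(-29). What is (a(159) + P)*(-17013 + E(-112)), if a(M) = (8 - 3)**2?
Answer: -180780795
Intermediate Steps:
P = 10730 (P = -370*(-29) = 10730)
a(M) = 25 (a(M) = 5**2 = 25)
E(v) = 204 (E(v) = 7 + 197 = 204)
(a(159) + P)*(-17013 + E(-112)) = (25 + 10730)*(-17013 + 204) = 10755*(-16809) = -180780795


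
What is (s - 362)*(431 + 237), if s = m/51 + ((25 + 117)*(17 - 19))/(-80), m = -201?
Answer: -20576571/85 ≈ -2.4208e+5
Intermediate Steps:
s = -133/340 (s = -201/51 + ((25 + 117)*(17 - 19))/(-80) = -201*1/51 + (142*(-2))*(-1/80) = -67/17 - 284*(-1/80) = -67/17 + 71/20 = -133/340 ≈ -0.39118)
(s - 362)*(431 + 237) = (-133/340 - 362)*(431 + 237) = -123213/340*668 = -20576571/85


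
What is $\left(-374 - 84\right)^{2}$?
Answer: $209764$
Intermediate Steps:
$\left(-374 - 84\right)^{2} = \left(-458\right)^{2} = 209764$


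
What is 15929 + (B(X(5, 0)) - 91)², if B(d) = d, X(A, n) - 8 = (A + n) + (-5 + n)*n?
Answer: 22013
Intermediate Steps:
X(A, n) = 8 + A + n + n*(-5 + n) (X(A, n) = 8 + ((A + n) + (-5 + n)*n) = 8 + ((A + n) + n*(-5 + n)) = 8 + (A + n + n*(-5 + n)) = 8 + A + n + n*(-5 + n))
15929 + (B(X(5, 0)) - 91)² = 15929 + ((8 + 5 + 0² - 4*0) - 91)² = 15929 + ((8 + 5 + 0 + 0) - 91)² = 15929 + (13 - 91)² = 15929 + (-78)² = 15929 + 6084 = 22013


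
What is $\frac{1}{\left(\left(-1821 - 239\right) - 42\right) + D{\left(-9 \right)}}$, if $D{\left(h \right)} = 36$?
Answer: $- \frac{1}{2066} \approx -0.00048403$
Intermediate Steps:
$\frac{1}{\left(\left(-1821 - 239\right) - 42\right) + D{\left(-9 \right)}} = \frac{1}{\left(\left(-1821 - 239\right) - 42\right) + 36} = \frac{1}{\left(-2060 - 42\right) + 36} = \frac{1}{-2102 + 36} = \frac{1}{-2066} = - \frac{1}{2066}$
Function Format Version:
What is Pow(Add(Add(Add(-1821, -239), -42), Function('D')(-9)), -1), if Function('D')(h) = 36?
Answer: Rational(-1, 2066) ≈ -0.00048403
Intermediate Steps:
Pow(Add(Add(Add(-1821, -239), -42), Function('D')(-9)), -1) = Pow(Add(Add(Add(-1821, -239), -42), 36), -1) = Pow(Add(Add(-2060, -42), 36), -1) = Pow(Add(-2102, 36), -1) = Pow(-2066, -1) = Rational(-1, 2066)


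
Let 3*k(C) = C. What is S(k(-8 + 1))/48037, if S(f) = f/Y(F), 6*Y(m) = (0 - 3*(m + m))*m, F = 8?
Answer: 7/9223104 ≈ 7.5896e-7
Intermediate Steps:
k(C) = C/3
Y(m) = -m² (Y(m) = ((0 - 3*(m + m))*m)/6 = ((0 - 6*m)*m)/6 = ((-6*m)*m)/6 = (-6*m²)/6 = -m²)
S(f) = -f/64 (S(f) = f/((-1*8²)) = f/((-1*64)) = f/(-64) = f*(-1/64) = -f/64)
S(k(-8 + 1))/48037 = -(-8 + 1)/192/48037 = -(-7)/192*(1/48037) = -1/64*(-7/3)*(1/48037) = (7/192)*(1/48037) = 7/9223104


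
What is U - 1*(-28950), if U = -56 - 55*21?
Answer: 27739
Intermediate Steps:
U = -1211 (U = -56 - 1155 = -1211)
U - 1*(-28950) = -1211 - 1*(-28950) = -1211 + 28950 = 27739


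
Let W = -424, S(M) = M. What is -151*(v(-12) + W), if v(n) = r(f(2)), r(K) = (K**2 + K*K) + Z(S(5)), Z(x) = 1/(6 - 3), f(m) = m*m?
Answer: 177425/3 ≈ 59142.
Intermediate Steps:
f(m) = m**2
Z(x) = 1/3
r(K) = 1/3 + 2*K**2 (r(K) = (K**2 + K*K) + 1/3 = (K**2 + K**2) + 1/3 = 2*K**2 + 1/3 = 1/3 + 2*K**2)
v(n) = 97/3 (v(n) = 1/3 + 2*(2**2)**2 = 1/3 + 2*4**2 = 1/3 + 2*16 = 1/3 + 32 = 97/3)
-151*(v(-12) + W) = -151*(97/3 - 424) = -151*(-1175/3) = 177425/3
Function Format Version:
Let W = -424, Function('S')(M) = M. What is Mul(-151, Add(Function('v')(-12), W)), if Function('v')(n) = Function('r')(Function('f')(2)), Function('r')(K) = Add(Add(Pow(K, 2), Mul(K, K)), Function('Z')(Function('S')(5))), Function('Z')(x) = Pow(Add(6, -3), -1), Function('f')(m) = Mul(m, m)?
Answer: Rational(177425, 3) ≈ 59142.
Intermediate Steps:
Function('f')(m) = Pow(m, 2)
Function('Z')(x) = Rational(1, 3) (Function('Z')(x) = Pow(3, -1) = Rational(1, 3))
Function('r')(K) = Add(Rational(1, 3), Mul(2, Pow(K, 2))) (Function('r')(K) = Add(Add(Pow(K, 2), Mul(K, K)), Rational(1, 3)) = Add(Add(Pow(K, 2), Pow(K, 2)), Rational(1, 3)) = Add(Mul(2, Pow(K, 2)), Rational(1, 3)) = Add(Rational(1, 3), Mul(2, Pow(K, 2))))
Function('v')(n) = Rational(97, 3) (Function('v')(n) = Add(Rational(1, 3), Mul(2, Pow(Pow(2, 2), 2))) = Add(Rational(1, 3), Mul(2, Pow(4, 2))) = Add(Rational(1, 3), Mul(2, 16)) = Add(Rational(1, 3), 32) = Rational(97, 3))
Mul(-151, Add(Function('v')(-12), W)) = Mul(-151, Add(Rational(97, 3), -424)) = Mul(-151, Rational(-1175, 3)) = Rational(177425, 3)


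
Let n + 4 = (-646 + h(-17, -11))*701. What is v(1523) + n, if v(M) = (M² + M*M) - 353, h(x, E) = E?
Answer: 4178144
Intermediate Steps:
v(M) = -353 + 2*M² (v(M) = (M² + M²) - 353 = 2*M² - 353 = -353 + 2*M²)
n = -460561 (n = -4 + (-646 - 11)*701 = -4 - 657*701 = -4 - 460557 = -460561)
v(1523) + n = (-353 + 2*1523²) - 460561 = (-353 + 2*2319529) - 460561 = (-353 + 4639058) - 460561 = 4638705 - 460561 = 4178144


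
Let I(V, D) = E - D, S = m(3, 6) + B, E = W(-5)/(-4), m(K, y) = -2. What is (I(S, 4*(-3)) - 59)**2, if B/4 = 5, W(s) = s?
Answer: 33489/16 ≈ 2093.1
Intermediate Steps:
B = 20 (B = 4*5 = 20)
E = 5/4 (E = -5/(-4) = -5*(-1/4) = 5/4 ≈ 1.2500)
S = 18 (S = -2 + 20 = 18)
I(V, D) = 5/4 - D
(I(S, 4*(-3)) - 59)**2 = ((5/4 - 4*(-3)) - 59)**2 = ((5/4 - 1*(-12)) - 59)**2 = ((5/4 + 12) - 59)**2 = (53/4 - 59)**2 = (-183/4)**2 = 33489/16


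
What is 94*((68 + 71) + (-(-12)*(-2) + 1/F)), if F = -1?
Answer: 10716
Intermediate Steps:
94*((68 + 71) + (-(-12)*(-2) + 1/F)) = 94*((68 + 71) + (-(-12)*(-2) + 1/(-1))) = 94*(139 + (-4*6 - 1)) = 94*(139 + (-24 - 1)) = 94*(139 - 25) = 94*114 = 10716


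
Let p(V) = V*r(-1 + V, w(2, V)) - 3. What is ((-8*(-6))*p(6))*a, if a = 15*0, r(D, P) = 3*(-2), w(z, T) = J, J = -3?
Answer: 0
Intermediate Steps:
w(z, T) = -3
r(D, P) = -6
a = 0
p(V) = -3 - 6*V (p(V) = V*(-6) - 3 = -6*V - 3 = -3 - 6*V)
((-8*(-6))*p(6))*a = ((-8*(-6))*(-3 - 6*6))*0 = (48*(-3 - 36))*0 = (48*(-39))*0 = -1872*0 = 0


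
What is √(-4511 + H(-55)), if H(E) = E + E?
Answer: I*√4621 ≈ 67.978*I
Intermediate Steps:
H(E) = 2*E
√(-4511 + H(-55)) = √(-4511 + 2*(-55)) = √(-4511 - 110) = √(-4621) = I*√4621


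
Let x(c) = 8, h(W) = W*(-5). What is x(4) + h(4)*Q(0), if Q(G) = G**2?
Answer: 8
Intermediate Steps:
h(W) = -5*W
x(4) + h(4)*Q(0) = 8 - 5*4*0**2 = 8 - 20*0 = 8 + 0 = 8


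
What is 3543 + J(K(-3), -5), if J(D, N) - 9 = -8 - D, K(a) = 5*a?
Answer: 3559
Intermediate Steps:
J(D, N) = 1 - D (J(D, N) = 9 + (-8 - D) = 1 - D)
3543 + J(K(-3), -5) = 3543 + (1 - 5*(-3)) = 3543 + (1 - 1*(-15)) = 3543 + (1 + 15) = 3543 + 16 = 3559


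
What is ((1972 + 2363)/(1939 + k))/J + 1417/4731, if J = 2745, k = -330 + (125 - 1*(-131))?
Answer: 161660758/538222215 ≈ 0.30036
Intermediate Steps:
k = -74 (k = -330 + (125 + 131) = -330 + 256 = -74)
((1972 + 2363)/(1939 + k))/J + 1417/4731 = ((1972 + 2363)/(1939 - 74))/2745 + 1417/4731 = (4335/1865)*(1/2745) + 1417*(1/4731) = (4335*(1/1865))*(1/2745) + 1417/4731 = (867/373)*(1/2745) + 1417/4731 = 289/341295 + 1417/4731 = 161660758/538222215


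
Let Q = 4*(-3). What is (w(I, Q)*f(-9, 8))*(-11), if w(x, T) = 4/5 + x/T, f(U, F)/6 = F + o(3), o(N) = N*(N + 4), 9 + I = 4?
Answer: -23287/10 ≈ -2328.7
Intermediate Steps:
I = -5 (I = -9 + 4 = -5)
o(N) = N*(4 + N)
Q = -12
f(U, F) = 126 + 6*F (f(U, F) = 6*(F + 3*(4 + 3)) = 6*(F + 3*7) = 6*(F + 21) = 6*(21 + F) = 126 + 6*F)
w(x, T) = 4/5 + x/T (w(x, T) = 4*(1/5) + x/T = 4/5 + x/T)
(w(I, Q)*f(-9, 8))*(-11) = ((4/5 - 5/(-12))*(126 + 6*8))*(-11) = ((4/5 - 5*(-1/12))*(126 + 48))*(-11) = ((4/5 + 5/12)*174)*(-11) = ((73/60)*174)*(-11) = (2117/10)*(-11) = -23287/10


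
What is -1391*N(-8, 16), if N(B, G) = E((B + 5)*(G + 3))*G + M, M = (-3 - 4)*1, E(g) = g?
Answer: 1278329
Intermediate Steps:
M = -7 (M = -7*1 = -7)
N(B, G) = -7 + G*(3 + G)*(5 + B) (N(B, G) = ((B + 5)*(G + 3))*G - 7 = ((5 + B)*(3 + G))*G - 7 = ((3 + G)*(5 + B))*G - 7 = G*(3 + G)*(5 + B) - 7 = -7 + G*(3 + G)*(5 + B))
-1391*N(-8, 16) = -1391*(-7 + 16*(15 + 3*(-8) + 5*16 - 8*16)) = -1391*(-7 + 16*(15 - 24 + 80 - 128)) = -1391*(-7 + 16*(-57)) = -1391*(-7 - 912) = -1391*(-919) = 1278329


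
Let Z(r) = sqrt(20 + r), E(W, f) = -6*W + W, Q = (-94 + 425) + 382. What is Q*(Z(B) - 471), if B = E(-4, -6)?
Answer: -335823 + 1426*sqrt(10) ≈ -3.3131e+5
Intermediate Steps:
Q = 713 (Q = 331 + 382 = 713)
E(W, f) = -5*W
B = 20 (B = -5*(-4) = 20)
Q*(Z(B) - 471) = 713*(sqrt(20 + 20) - 471) = 713*(sqrt(40) - 471) = 713*(2*sqrt(10) - 471) = 713*(-471 + 2*sqrt(10)) = -335823 + 1426*sqrt(10)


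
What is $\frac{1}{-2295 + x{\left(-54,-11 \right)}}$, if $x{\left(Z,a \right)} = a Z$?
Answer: $- \frac{1}{1701} \approx -0.00058789$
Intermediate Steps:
$x{\left(Z,a \right)} = Z a$
$\frac{1}{-2295 + x{\left(-54,-11 \right)}} = \frac{1}{-2295 - -594} = \frac{1}{-2295 + 594} = \frac{1}{-1701} = - \frac{1}{1701}$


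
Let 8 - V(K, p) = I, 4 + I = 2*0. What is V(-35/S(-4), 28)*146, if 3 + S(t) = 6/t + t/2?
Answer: 1752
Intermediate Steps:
S(t) = -3 + t/2 + 6/t (S(t) = -3 + (6/t + t/2) = -3 + (t/2 + 6/t) = -3 + t/2 + 6/t)
I = -4 (I = -4 + 2*0 = -4 + 0 = -4)
V(K, p) = 12 (V(K, p) = 8 - 1*(-4) = 8 + 4 = 12)
V(-35/S(-4), 28)*146 = 12*146 = 1752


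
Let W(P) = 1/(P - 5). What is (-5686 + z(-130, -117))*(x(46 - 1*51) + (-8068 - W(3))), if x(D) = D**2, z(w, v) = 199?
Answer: 88258395/2 ≈ 4.4129e+7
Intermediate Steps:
W(P) = 1/(-5 + P)
(-5686 + z(-130, -117))*(x(46 - 1*51) + (-8068 - W(3))) = (-5686 + 199)*((46 - 1*51)**2 + (-8068 - 1/(-5 + 3))) = -5487*((46 - 51)**2 + (-8068 - 1/(-2))) = -5487*((-5)**2 + (-8068 - 1*(-1/2))) = -5487*(25 + (-8068 + 1/2)) = -5487*(25 - 16135/2) = -5487*(-16085/2) = 88258395/2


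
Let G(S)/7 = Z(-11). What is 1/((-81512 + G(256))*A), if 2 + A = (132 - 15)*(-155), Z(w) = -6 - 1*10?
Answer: 1/1480414488 ≈ 6.7549e-10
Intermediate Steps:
Z(w) = -16 (Z(w) = -6 - 10 = -16)
G(S) = -112 (G(S) = 7*(-16) = -112)
A = -18137 (A = -2 + (132 - 15)*(-155) = -2 + 117*(-155) = -2 - 18135 = -18137)
1/((-81512 + G(256))*A) = 1/(-81512 - 112*(-18137)) = -1/18137/(-81624) = -1/81624*(-1/18137) = 1/1480414488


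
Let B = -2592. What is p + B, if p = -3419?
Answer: -6011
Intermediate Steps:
p + B = -3419 - 2592 = -6011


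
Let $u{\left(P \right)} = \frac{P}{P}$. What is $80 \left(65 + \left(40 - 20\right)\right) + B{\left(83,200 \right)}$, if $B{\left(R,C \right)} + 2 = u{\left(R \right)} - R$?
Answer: $6716$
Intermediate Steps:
$u{\left(P \right)} = 1$
$B{\left(R,C \right)} = -1 - R$ ($B{\left(R,C \right)} = -2 - \left(-1 + R\right) = -1 - R$)
$80 \left(65 + \left(40 - 20\right)\right) + B{\left(83,200 \right)} = 80 \left(65 + \left(40 - 20\right)\right) - 84 = 80 \left(65 + 20\right) - 84 = 80 \cdot 85 - 84 = 6800 - 84 = 6716$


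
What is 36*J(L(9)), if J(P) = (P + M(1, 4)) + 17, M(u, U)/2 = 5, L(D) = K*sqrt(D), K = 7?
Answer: 1728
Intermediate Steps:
L(D) = 7*sqrt(D)
M(u, U) = 10 (M(u, U) = 2*5 = 10)
J(P) = 27 + P (J(P) = (P + 10) + 17 = (10 + P) + 17 = 27 + P)
36*J(L(9)) = 36*(27 + 7*sqrt(9)) = 36*(27 + 7*3) = 36*(27 + 21) = 36*48 = 1728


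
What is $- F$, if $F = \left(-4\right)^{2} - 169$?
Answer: $153$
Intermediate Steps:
$F = -153$ ($F = 16 - 169 = -153$)
$- F = \left(-1\right) \left(-153\right) = 153$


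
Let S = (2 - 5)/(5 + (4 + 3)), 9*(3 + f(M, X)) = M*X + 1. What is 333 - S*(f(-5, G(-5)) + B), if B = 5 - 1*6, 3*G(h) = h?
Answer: 8971/27 ≈ 332.26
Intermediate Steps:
G(h) = h/3
B = -1 (B = 5 - 6 = -1)
f(M, X) = -26/9 + M*X/9 (f(M, X) = -3 + (M*X + 1)/9 = -3 + (1 + M*X)/9 = -3 + (1/9 + M*X/9) = -26/9 + M*X/9)
S = -1/4 (S = -3/(5 + 7) = -3/12 = -3*1/12 = -1/4 ≈ -0.25000)
333 - S*(f(-5, G(-5)) + B) = 333 - (-1)*((-26/9 + (1/9)*(-5)*((1/3)*(-5))) - 1)/4 = 333 - (-1)*((-26/9 + (1/9)*(-5)*(-5/3)) - 1)/4 = 333 - (-1)*((-26/9 + 25/27) - 1)/4 = 333 - (-1)*(-53/27 - 1)/4 = 333 - (-1)*(-80)/(4*27) = 333 - 1*20/27 = 333 - 20/27 = 8971/27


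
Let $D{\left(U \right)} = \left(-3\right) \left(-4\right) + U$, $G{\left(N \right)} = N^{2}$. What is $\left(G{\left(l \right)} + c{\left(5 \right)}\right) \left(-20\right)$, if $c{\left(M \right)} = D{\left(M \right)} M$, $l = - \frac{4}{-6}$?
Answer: $- \frac{15380}{9} \approx -1708.9$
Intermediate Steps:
$l = \frac{2}{3}$ ($l = \left(-4\right) \left(- \frac{1}{6}\right) = \frac{2}{3} \approx 0.66667$)
$D{\left(U \right)} = 12 + U$
$c{\left(M \right)} = M \left(12 + M\right)$ ($c{\left(M \right)} = \left(12 + M\right) M = M \left(12 + M\right)$)
$\left(G{\left(l \right)} + c{\left(5 \right)}\right) \left(-20\right) = \left(\left(\frac{2}{3}\right)^{2} + 5 \left(12 + 5\right)\right) \left(-20\right) = \left(\frac{4}{9} + 5 \cdot 17\right) \left(-20\right) = \left(\frac{4}{9} + 85\right) \left(-20\right) = \frac{769}{9} \left(-20\right) = - \frac{15380}{9}$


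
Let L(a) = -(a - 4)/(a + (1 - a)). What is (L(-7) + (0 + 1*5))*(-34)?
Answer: -544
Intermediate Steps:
L(a) = 4 - a (L(a) = -(-4 + a)/1 = -(-4 + a) = 4 - a)
(L(-7) + (0 + 1*5))*(-34) = ((4 - 1*(-7)) + (0 + 1*5))*(-34) = ((4 + 7) + (0 + 5))*(-34) = (11 + 5)*(-34) = 16*(-34) = -544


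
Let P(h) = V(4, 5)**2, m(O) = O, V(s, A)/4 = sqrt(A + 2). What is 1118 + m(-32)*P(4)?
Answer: -2466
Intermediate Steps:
V(s, A) = 4*sqrt(2 + A) (V(s, A) = 4*sqrt(A + 2) = 4*sqrt(2 + A))
P(h) = 112 (P(h) = (4*sqrt(2 + 5))**2 = (4*sqrt(7))**2 = 112)
1118 + m(-32)*P(4) = 1118 - 32*112 = 1118 - 3584 = -2466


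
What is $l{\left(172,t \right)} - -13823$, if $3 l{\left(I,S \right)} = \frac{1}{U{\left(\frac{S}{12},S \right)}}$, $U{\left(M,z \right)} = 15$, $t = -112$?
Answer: $\frac{622036}{45} \approx 13823.0$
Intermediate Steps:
$l{\left(I,S \right)} = \frac{1}{45}$ ($l{\left(I,S \right)} = \frac{1}{3 \cdot 15} = \frac{1}{3} \cdot \frac{1}{15} = \frac{1}{45}$)
$l{\left(172,t \right)} - -13823 = \frac{1}{45} - -13823 = \frac{1}{45} + 13823 = \frac{622036}{45}$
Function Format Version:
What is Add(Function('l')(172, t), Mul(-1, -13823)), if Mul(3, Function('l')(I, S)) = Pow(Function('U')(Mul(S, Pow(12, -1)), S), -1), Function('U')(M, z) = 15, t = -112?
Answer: Rational(622036, 45) ≈ 13823.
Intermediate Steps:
Function('l')(I, S) = Rational(1, 45) (Function('l')(I, S) = Mul(Rational(1, 3), Pow(15, -1)) = Mul(Rational(1, 3), Rational(1, 15)) = Rational(1, 45))
Add(Function('l')(172, t), Mul(-1, -13823)) = Add(Rational(1, 45), Mul(-1, -13823)) = Add(Rational(1, 45), 13823) = Rational(622036, 45)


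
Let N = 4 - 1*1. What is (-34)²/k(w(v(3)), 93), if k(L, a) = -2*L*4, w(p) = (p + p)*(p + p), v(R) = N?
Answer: -289/72 ≈ -4.0139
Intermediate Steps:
N = 3 (N = 4 - 1 = 3)
v(R) = 3
w(p) = 4*p² (w(p) = (2*p)*(2*p) = 4*p²)
k(L, a) = -8*L
(-34)²/k(w(v(3)), 93) = (-34)²/((-32*3²)) = 1156/((-32*9)) = 1156/((-8*36)) = 1156/(-288) = 1156*(-1/288) = -289/72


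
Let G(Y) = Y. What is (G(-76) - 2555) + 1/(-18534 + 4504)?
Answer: -36912931/14030 ≈ -2631.0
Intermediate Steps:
(G(-76) - 2555) + 1/(-18534 + 4504) = (-76 - 2555) + 1/(-18534 + 4504) = -2631 + 1/(-14030) = -2631 - 1/14030 = -36912931/14030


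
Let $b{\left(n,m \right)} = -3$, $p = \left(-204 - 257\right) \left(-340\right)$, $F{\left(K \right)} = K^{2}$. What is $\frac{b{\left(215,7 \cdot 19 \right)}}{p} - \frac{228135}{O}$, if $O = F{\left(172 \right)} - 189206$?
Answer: $\frac{17878700517}{12509576140} \approx 1.4292$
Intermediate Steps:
$p = 156740$ ($p = \left(-461\right) \left(-340\right) = 156740$)
$O = -159622$ ($O = 172^{2} - 189206 = 29584 - 189206 = -159622$)
$\frac{b{\left(215,7 \cdot 19 \right)}}{p} - \frac{228135}{O} = - \frac{3}{156740} - \frac{228135}{-159622} = \left(-3\right) \frac{1}{156740} - - \frac{228135}{159622} = - \frac{3}{156740} + \frac{228135}{159622} = \frac{17878700517}{12509576140}$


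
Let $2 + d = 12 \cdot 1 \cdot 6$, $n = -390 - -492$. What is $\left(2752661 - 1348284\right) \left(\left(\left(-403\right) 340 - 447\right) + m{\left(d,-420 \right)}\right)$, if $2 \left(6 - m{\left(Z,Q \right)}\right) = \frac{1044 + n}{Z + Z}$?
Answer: $- \frac{27027394059601}{140} \approx -1.9305 \cdot 10^{11}$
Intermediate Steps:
$n = 102$ ($n = -390 + 492 = 102$)
$d = 70$ ($d = -2 + 12 \cdot 1 \cdot 6 = -2 + 12 \cdot 6 = -2 + 72 = 70$)
$m{\left(Z,Q \right)} = 6 - \frac{573}{2 Z}$ ($m{\left(Z,Q \right)} = 6 - \frac{\left(1044 + 102\right) \frac{1}{Z + Z}}{2} = 6 - \frac{1146 \frac{1}{2 Z}}{2} = 6 - \frac{573 \frac{1}{Z}}{2} = 6 - \frac{573}{2 Z}$)
$\left(2752661 - 1348284\right) \left(\left(\left(-403\right) 340 - 447\right) + m{\left(d,-420 \right)}\right) = \left(2752661 - 1348284\right) \left(\left(\left(-403\right) 340 - 447\right) + \left(6 - \frac{573}{2 \cdot 70}\right)\right) = 1404377 \left(\left(-137020 - 447\right) + \left(6 - \frac{573}{140}\right)\right) = 1404377 \left(-137467 + \left(6 - \frac{573}{140}\right)\right) = 1404377 \left(-137467 + \frac{267}{140}\right) = 1404377 \left(- \frac{19245113}{140}\right) = - \frac{27027394059601}{140}$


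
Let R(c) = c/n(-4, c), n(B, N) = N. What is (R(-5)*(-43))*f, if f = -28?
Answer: 1204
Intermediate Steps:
R(c) = 1 (R(c) = c/c = 1)
(R(-5)*(-43))*f = (1*(-43))*(-28) = -43*(-28) = 1204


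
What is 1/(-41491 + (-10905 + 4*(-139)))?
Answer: -1/52952 ≈ -1.8885e-5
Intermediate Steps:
1/(-41491 + (-10905 + 4*(-139))) = 1/(-41491 + (-10905 - 556)) = 1/(-41491 - 11461) = 1/(-52952) = -1/52952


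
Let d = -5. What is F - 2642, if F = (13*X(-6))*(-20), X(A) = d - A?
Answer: -2902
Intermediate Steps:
X(A) = -5 - A
F = -260 (F = (13*(-5 - 1*(-6)))*(-20) = (13*(-5 + 6))*(-20) = (13*1)*(-20) = 13*(-20) = -260)
F - 2642 = -260 - 2642 = -2902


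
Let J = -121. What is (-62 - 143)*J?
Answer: 24805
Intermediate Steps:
(-62 - 143)*J = (-62 - 143)*(-121) = -205*(-121) = 24805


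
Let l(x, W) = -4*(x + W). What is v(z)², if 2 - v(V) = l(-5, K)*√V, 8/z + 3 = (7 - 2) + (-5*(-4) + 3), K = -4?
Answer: 10468/25 - 288*√2/5 ≈ 337.26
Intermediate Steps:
l(x, W) = -4*W - 4*x (l(x, W) = -4*(W + x) = -4*W - 4*x)
z = 8/25 (z = 8/(-3 + ((7 - 2) + (-5*(-4) + 3))) = 8/(-3 + (5 + (20 + 3))) = 8/(-3 + (5 + 23)) = 8/(-3 + 28) = 8/25 ≈ 0.32000)
v(V) = 2 - 36*√V (v(V) = 2 - (-4*(-4) - 4*(-5))*√V = 2 - (16 + 20)*√V = 2 - 36*√V)
v(z)² = (2 - 72*√2/5)²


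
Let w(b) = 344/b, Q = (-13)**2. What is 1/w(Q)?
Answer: 169/344 ≈ 0.49128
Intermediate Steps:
Q = 169
1/w(Q) = 1/(344/169) = 169/344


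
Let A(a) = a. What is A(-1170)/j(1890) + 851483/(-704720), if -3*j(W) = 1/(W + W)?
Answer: 406525354979/30640 ≈ 1.3268e+7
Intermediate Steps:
j(W) = -1/(6*W) (j(W) = -1/(3*(W + W)) = -1/(2*W)/3 = -1/(6*W))
A(-1170)/j(1890) + 851483/(-704720) = -1170/((-⅙/1890)) + 851483/(-704720) = -1170/((-⅙*1/1890)) + 851483*(-1/704720) = -1170/(-1/11340) - 37021/30640 = -1170*(-11340) - 37021/30640 = 13267800 - 37021/30640 = 406525354979/30640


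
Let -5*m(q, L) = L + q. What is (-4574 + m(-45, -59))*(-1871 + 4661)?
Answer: -12703428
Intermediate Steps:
m(q, L) = -L/5 - q/5 (m(q, L) = -(L + q)/5 = -L/5 - q/5)
(-4574 + m(-45, -59))*(-1871 + 4661) = (-4574 + (-1/5*(-59) - 1/5*(-45)))*(-1871 + 4661) = (-4574 + (59/5 + 9))*2790 = (-4574 + 104/5)*2790 = -22766/5*2790 = -12703428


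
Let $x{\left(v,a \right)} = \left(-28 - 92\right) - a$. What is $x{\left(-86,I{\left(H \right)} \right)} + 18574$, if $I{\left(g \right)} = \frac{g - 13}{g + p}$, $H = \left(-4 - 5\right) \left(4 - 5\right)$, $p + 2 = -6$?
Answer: $18458$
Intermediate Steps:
$p = -8$ ($p = -2 - 6 = -8$)
$H = 9$ ($H = \left(-9\right) \left(-1\right) = 9$)
$I{\left(g \right)} = \frac{-13 + g}{-8 + g}$ ($I{\left(g \right)} = \frac{g - 13}{g - 8} = \frac{-13 + g}{-8 + g}$)
$x{\left(v,a \right)} = -120 - a$ ($x{\left(v,a \right)} = \left(-28 - 92\right) - a = -120 - a$)
$x{\left(-86,I{\left(H \right)} \right)} + 18574 = \left(-120 - \frac{-13 + 9}{-8 + 9}\right) + 18574 = \left(-120 - 1^{-1} \left(-4\right)\right) + 18574 = \left(-120 - 1 \left(-4\right)\right) + 18574 = \left(-120 - -4\right) + 18574 = \left(-120 + 4\right) + 18574 = -116 + 18574 = 18458$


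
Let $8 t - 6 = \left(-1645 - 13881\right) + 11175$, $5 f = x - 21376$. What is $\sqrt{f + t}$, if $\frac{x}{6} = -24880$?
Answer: $\frac{i \sqrt{13869730}}{20} \approx 186.21 i$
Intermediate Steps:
$x = -149280$ ($x = 6 \left(-24880\right) = -149280$)
$f = - \frac{170656}{5}$ ($f = \frac{-149280 - 21376}{5} = \frac{1}{5} \left(-170656\right) = - \frac{170656}{5} \approx -34131.0$)
$t = - \frac{4345}{8}$ ($t = \frac{3}{4} + \frac{\left(-1645 - 13881\right) + 11175}{8} = \frac{3}{4} + \frac{-15526 + 11175}{8} = \frac{3}{4} + \frac{1}{8} \left(-4351\right) = \frac{3}{4} - \frac{4351}{8} = - \frac{4345}{8} \approx -543.13$)
$\sqrt{f + t} = \sqrt{- \frac{170656}{5} - \frac{4345}{8}} = \sqrt{- \frac{1386973}{40}} = \frac{i \sqrt{13869730}}{20}$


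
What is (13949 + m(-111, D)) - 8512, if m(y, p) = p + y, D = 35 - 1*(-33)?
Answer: 5394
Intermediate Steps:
D = 68 (D = 35 + 33 = 68)
(13949 + m(-111, D)) - 8512 = (13949 + (68 - 111)) - 8512 = (13949 - 43) - 8512 = 13906 - 8512 = 5394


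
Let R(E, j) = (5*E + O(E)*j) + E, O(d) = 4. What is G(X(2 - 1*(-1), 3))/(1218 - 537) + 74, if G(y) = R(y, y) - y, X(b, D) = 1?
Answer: 16801/227 ≈ 74.013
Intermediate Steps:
R(E, j) = 4*j + 6*E (R(E, j) = (5*E + 4*j) + E = (4*j + 5*E) + E = 4*j + 6*E)
G(y) = 9*y (G(y) = (4*y + 6*y) - y = 10*y - y = 9*y)
G(X(2 - 1*(-1), 3))/(1218 - 537) + 74 = (9*1)/(1218 - 537) + 74 = 9/681 + 74 = 9*(1/681) + 74 = 3/227 + 74 = 16801/227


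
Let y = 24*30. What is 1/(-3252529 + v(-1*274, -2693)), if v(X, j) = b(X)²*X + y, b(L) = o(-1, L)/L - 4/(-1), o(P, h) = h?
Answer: -1/3258659 ≈ -3.0687e-7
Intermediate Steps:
b(L) = 5 (b(L) = L/L - 4/(-1) = 1 - 4*(-1) = 1 + 4 = 5)
y = 720
v(X, j) = 720 + 25*X (v(X, j) = 5²*X + 720 = 25*X + 720 = 720 + 25*X)
1/(-3252529 + v(-1*274, -2693)) = 1/(-3252529 + (720 + 25*(-1*274))) = 1/(-3252529 + (720 + 25*(-274))) = 1/(-3252529 + (720 - 6850)) = 1/(-3252529 - 6130) = 1/(-3258659) = -1/3258659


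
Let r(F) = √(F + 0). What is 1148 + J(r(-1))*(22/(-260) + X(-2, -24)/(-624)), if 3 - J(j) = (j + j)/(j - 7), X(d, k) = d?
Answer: 22381301/19500 - 889*I/39000 ≈ 1147.8 - 0.022795*I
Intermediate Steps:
r(F) = √F
J(j) = 3 - 2*j/(-7 + j) (J(j) = 3 - (j + j)/(j - 7) = 3 - 2*j/(-7 + j))
1148 + J(r(-1))*(22/(-260) + X(-2, -24)/(-624)) = 1148 + ((-21 + √(-1))/(-7 + √(-1)))*(22/(-260) - 2/(-624)) = 1148 + ((-21 + I)/(-7 + I))*(22*(-1/260) - 2*(-1/624)) = 1148 + (((-7 - I)/50)*(-21 + I))*(-11/130 + 1/312) = 1148 + ((-21 + I)*(-7 - I)/50)*(-127/1560) = 1148 - 127*(-21 + I)*(-7 - I)/78000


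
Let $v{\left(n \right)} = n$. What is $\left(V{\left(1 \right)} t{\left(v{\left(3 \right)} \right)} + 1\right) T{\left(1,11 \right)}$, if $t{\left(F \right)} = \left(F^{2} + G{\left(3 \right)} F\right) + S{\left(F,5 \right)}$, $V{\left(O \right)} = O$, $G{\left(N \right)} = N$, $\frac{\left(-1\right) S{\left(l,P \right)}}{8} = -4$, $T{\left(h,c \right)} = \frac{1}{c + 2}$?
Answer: $\frac{51}{13} \approx 3.9231$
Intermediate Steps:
$T{\left(h,c \right)} = \frac{1}{2 + c}$
$S{\left(l,P \right)} = 32$ ($S{\left(l,P \right)} = \left(-8\right) \left(-4\right) = 32$)
$t{\left(F \right)} = 32 + F^{2} + 3 F$ ($t{\left(F \right)} = \left(F^{2} + 3 F\right) + 32 = 32 + F^{2} + 3 F$)
$\left(V{\left(1 \right)} t{\left(v{\left(3 \right)} \right)} + 1\right) T{\left(1,11 \right)} = \frac{1 \left(32 + 3^{2} + 3 \cdot 3\right) + 1}{2 + 11} = \frac{1 \left(32 + 9 + 9\right) + 1}{13} = \left(1 \cdot 50 + 1\right) \frac{1}{13} = \left(50 + 1\right) \frac{1}{13} = 51 \cdot \frac{1}{13} = \frac{51}{13}$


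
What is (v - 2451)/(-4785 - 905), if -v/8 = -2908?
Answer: -20813/5690 ≈ -3.6578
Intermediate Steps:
v = 23264 (v = -8*(-2908) = 23264)
(v - 2451)/(-4785 - 905) = (23264 - 2451)/(-4785 - 905) = 20813/(-5690) = 20813*(-1/5690) = -20813/5690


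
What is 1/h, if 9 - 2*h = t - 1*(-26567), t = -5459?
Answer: -2/21099 ≈ -9.4791e-5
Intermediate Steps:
h = -21099/2 (h = 9/2 - (-5459 - 1*(-26567))/2 = 9/2 - (-5459 + 26567)/2 = 9/2 - 1/2*21108 = 9/2 - 10554 = -21099/2 ≈ -10550.)
1/h = 1/(-21099/2) = -2/21099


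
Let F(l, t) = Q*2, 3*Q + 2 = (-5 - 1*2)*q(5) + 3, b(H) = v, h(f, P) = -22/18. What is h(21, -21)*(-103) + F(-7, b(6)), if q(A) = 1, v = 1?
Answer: 1097/9 ≈ 121.89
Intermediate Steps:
h(f, P) = -11/9 (h(f, P) = -22*1/18 = -11/9)
b(H) = 1
Q = -2 (Q = -⅔ + ((-5 - 1*2)*1 + 3)/3 = -⅔ + ((-5 - 2)*1 + 3)/3 = -⅔ + (-7*1 + 3)/3 = -⅔ + (-7 + 3)/3 = -⅔ + (⅓)*(-4) = -⅔ - 4/3 = -2)
F(l, t) = -4 (F(l, t) = -2*2 = -4)
h(21, -21)*(-103) + F(-7, b(6)) = -11/9*(-103) - 4 = 1133/9 - 4 = 1097/9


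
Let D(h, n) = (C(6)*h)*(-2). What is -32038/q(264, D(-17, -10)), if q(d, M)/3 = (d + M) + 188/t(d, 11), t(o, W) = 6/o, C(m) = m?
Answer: -16019/13110 ≈ -1.2219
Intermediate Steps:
D(h, n) = -12*h (D(h, n) = (6*h)*(-2) = -12*h)
q(d, M) = 3*M + 97*d (q(d, M) = 3*((d + M) + 188/((6/d))) = 3*((M + d) + 188*(d/6)) = 3*((M + d) + 94*d/3) = 3*(M + 97*d/3) = 3*M + 97*d)
-32038/q(264, D(-17, -10)) = -32038/(3*(-12*(-17)) + 97*264) = -32038/(3*204 + 25608) = -32038/(612 + 25608) = -32038/26220 = -32038*1/26220 = -16019/13110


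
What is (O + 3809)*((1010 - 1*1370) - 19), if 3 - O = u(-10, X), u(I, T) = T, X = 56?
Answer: -1423524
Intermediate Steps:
O = -53 (O = 3 - 1*56 = 3 - 56 = -53)
(O + 3809)*((1010 - 1*1370) - 19) = (-53 + 3809)*((1010 - 1*1370) - 19) = 3756*((1010 - 1370) - 19) = 3756*(-360 - 19) = 3756*(-379) = -1423524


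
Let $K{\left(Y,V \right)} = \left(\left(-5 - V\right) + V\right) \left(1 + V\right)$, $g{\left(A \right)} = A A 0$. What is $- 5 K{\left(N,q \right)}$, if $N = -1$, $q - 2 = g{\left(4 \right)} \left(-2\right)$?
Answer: $75$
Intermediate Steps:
$g{\left(A \right)} = 0$ ($g{\left(A \right)} = A^{2} \cdot 0 = 0$)
$q = 2$ ($q = 2 + 0 \left(-2\right) = 2 + 0 = 2$)
$K{\left(Y,V \right)} = -5 - 5 V$ ($K{\left(Y,V \right)} = - 5 \left(1 + V\right) = -5 - 5 V$)
$- 5 K{\left(N,q \right)} = - 5 \left(-5 - 10\right) = \left(-5\right) \left(-15\right) = 75$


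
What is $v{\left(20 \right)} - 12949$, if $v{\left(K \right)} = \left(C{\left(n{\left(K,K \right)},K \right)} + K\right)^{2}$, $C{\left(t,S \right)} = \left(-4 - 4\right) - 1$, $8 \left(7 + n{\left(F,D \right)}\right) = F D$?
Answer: $-12828$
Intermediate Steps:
$n{\left(F,D \right)} = -7 + \frac{D F}{8}$ ($n{\left(F,D \right)} = -7 + \frac{F D}{8} = -7 + \frac{D F}{8}$)
$C{\left(t,S \right)} = -9$ ($C{\left(t,S \right)} = -8 - 1 = -9$)
$v{\left(K \right)} = \left(-9 + K\right)^{2}$
$v{\left(20 \right)} - 12949 = \left(-9 + 20\right)^{2} - 12949 = 11^{2} - 12949 = 121 - 12949 = -12828$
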